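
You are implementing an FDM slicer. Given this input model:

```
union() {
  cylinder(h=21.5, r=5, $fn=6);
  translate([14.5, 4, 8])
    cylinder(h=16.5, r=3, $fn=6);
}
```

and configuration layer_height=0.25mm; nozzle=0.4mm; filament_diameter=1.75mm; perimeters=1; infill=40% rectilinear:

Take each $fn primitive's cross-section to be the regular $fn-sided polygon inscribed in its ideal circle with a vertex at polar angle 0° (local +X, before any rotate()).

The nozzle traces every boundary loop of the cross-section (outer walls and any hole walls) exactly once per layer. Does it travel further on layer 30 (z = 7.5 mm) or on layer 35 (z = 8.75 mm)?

layer 35 (z = 8.75 mm)

Layer 30 (z = 7.5): the r=5 cylinder contributes a regular 6-gon of circumradius 5 (perimeter = 2·6·5.000·sin(180°/6) = 30.00 mm); the cylinder at (14.5, 4) is not intersected at this z (z outside [8, 24.5]); Combining (union): only the r=5 cylinder is present, so the union is just that shape — boundary = 30.00 mm. So its perimeter = 30.00 mm. Layer 35 (z = 8.75): the r=5 cylinder gives a regular 6-gon of circumradius 5 (constant along its height) (perimeter = 2·6·5.000·sin(180°/6) = 30.00 mm); the cylinder at (14.5, 4): section is a regular 6-gon, circumradius r=3 (perimeter = 2·6·3.000·sin(180°/6) = 18.00 mm); Merging all regions: the 2 present regions are separate (no shared area or edge), so areas and boundary lengths simply add and each stays a separate island — boundary = 48.00 mm. So its perimeter = 48.00 mm. Layer 35 is larger (48.00 vs 30.00 mm).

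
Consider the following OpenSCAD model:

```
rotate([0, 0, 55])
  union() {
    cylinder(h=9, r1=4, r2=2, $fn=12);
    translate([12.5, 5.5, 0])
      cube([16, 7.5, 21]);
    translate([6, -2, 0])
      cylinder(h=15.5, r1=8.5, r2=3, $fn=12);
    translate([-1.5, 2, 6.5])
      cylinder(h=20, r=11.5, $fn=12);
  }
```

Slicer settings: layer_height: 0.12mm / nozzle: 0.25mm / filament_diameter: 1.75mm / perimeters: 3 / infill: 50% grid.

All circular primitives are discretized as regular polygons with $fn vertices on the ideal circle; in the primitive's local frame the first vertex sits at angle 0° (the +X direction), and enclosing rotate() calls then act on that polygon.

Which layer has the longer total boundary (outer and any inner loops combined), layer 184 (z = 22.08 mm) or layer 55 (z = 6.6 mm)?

layer 55 (z = 6.6 mm)

Layer 184 (z = 22.08): the cone does not reach this height (z outside [0, 9]); the cube at (12.5, 5.5) is absent (z outside [0, 21]); the cone at (6, -2) is not intersected at this z (z outside [0, 15.5]); the cylinder at (-1.5, 2): section is a regular 12-gon, circumradius r=11.5 (perimeter = 2·12·11.500·sin(180°/12) = 71.43 mm); Combining (union): only the r=11.5 cylinder at (-1.5, 2) is present, so the union is just that shape — boundary = 71.43 mm; (rotated 55° about Z; rotation is an isometry so areas/perimeters/island counts are preserved). So its perimeter = 71.43 mm. Layer 55 (z = 6.6): the cone (r1=4→r2=2) has section circumradius 2.533 here — a regular 12-gon (perimeter = 2·12·2.533·sin(180°/12) = 15.74 mm); the cube at (12.5, 5.5) (footprint 16×7.5) is included at this height (perimeter 47.00 mm); the cone at (6, -2) contributes a regular 12-gon of circumradius 6.158 (interpolated between r1=8.5 and r2=3 at t=0.426) (perimeter = 2·12·6.158·sin(180°/12) = 38.25 mm); the r=11.5 cylinder at (-1.5, 2) contributes a regular 12-gon of circumradius 11.5 (perimeter = 2·12·11.500·sin(180°/12) = 71.43 mm); Combining (union): the regions partially overlap (shared area 102.38 mm²), so the edge portions inside another operand are dropped and the merged outline is re-measured after clipping — boundary = 122.69 mm; (whole slice rotated 55° about Z — lengths, areas and connectivity unchanged). So its perimeter = 122.69 mm. Layer 55 is larger (122.69 vs 71.43 mm).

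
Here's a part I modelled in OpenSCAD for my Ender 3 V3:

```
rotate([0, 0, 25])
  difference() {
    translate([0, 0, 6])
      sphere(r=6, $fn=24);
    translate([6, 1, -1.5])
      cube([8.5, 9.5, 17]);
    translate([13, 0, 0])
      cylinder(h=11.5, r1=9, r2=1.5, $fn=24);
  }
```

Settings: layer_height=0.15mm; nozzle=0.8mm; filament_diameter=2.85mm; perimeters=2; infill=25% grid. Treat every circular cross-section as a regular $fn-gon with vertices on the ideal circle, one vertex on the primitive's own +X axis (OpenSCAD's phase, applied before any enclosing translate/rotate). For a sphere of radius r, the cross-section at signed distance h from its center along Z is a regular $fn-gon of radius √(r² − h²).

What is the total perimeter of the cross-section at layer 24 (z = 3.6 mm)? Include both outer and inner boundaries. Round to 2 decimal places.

34.45 mm

At z = 3.6 mm: the r=6 sphere slices to a regular 24-gon of circumradius 5.499 (√(r²−h²) with h=2.4 from center) (perimeter = 2·24·5.499·sin(180°/24) = 34.45 mm); the 8.5×9.5 cube at (6, 1) contributes its full rectangle (perimeter 36.00 mm); the cone at (13, 0) contributes a regular 24-gon of circumradius 6.652 (interpolated between r1=9 and r2=1.5 at t=0.313) (perimeter = 2·24·6.652·sin(180°/24) = 41.68 mm); After the difference (first − rest): starting from the r=6 sphere, the 8.5×9.5 cube at (6, 1) misses the remaining region (no effect); the cone at (13, 0) misses the remaining region (no effect) — boundary = 34.45 mm; (rotated 25° about Z; rotation is an isometry so areas/perimeters/island counts are preserved). Overall, the cross-section is a single solid region. Total boundary length (outer) = 34.45 mm.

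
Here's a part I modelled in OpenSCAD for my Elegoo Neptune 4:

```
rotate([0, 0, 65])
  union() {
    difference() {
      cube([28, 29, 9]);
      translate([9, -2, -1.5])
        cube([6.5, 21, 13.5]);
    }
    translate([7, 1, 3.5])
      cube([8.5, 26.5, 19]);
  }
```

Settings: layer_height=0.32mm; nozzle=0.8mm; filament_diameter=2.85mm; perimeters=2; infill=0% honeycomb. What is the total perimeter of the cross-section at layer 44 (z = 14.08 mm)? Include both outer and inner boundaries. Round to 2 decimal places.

70.00 mm

At z = 14.08 mm: the cube is not intersected at this z (z outside [0, 9]); the cube at (9, -2) is not intersected at this z (z outside [-1.5, 12]); Subtracting the remaining from the first: the first operand is absent here, so nothing remains; the 8.5×26.5 cube at (7, 1) contributes its full rectangle (perimeter 70.00 mm); Taking the union: only the 8.5×26.5 cube at (7, 1) is present, so the union is just that shape — boundary = 70.00 mm; (whole slice rotated 65° about Z — lengths, areas and connectivity unchanged). Overall, the cross-section is a single solid region. Total boundary length (outer) = 70.00 mm.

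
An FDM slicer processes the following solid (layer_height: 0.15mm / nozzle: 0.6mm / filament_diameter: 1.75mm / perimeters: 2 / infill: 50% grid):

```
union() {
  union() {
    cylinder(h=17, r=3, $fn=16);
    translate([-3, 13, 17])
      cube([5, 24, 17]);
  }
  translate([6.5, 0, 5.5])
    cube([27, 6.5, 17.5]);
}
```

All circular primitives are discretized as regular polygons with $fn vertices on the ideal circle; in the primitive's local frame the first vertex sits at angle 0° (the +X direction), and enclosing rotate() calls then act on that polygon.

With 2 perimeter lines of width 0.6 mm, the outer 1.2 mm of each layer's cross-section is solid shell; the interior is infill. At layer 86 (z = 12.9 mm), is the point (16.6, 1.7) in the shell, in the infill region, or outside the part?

At z = 12.9 mm: the r=3 cylinder contributes a regular 16-gon of circumradius 3; the cube at (-3, 13) is not intersected at this z (z outside [17, 34]); Combining (union): only the r=3 cylinder is present, so the union is just that shape — 1 connected region; the 27×6.5 cube at (6.5, 0) contributes its full rectangle; Merging all regions: the 2 present regions are separate (no shared area or edge), so areas and boundary lengths simply add and each stays a separate island — 2 connected regions. Overall, the cross-section has 2 separate islands. The nearest boundary edge runs (33.50, 0.00)→(6.50, 0.00); distance from the point to it = 1.70 mm. (Shell/infill is judged within the island containing the point — the largest one.) The point is inside the cross-section and 1.70 mm from the nearest boundary — more than the 1.2 mm shell width (2 × 0.6), so it's in the infill interior.

infill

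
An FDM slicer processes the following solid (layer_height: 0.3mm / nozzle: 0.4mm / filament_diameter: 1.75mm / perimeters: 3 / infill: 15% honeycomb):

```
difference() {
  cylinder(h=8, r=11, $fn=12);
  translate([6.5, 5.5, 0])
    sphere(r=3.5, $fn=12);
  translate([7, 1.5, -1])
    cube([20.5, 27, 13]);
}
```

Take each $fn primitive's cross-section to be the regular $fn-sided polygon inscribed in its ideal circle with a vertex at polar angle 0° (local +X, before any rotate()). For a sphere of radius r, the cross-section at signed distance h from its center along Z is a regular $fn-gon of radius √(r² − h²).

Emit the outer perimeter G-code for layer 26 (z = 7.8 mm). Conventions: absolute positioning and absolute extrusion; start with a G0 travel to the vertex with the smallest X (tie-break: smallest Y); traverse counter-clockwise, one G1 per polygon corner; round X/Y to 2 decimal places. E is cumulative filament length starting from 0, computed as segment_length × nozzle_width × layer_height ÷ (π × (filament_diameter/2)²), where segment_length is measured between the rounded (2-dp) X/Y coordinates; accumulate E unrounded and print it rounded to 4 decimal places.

G0 X-11.00 Y0.00 Z7.80
G1 X-9.53 Y-5.50 E0.2840
G1 X-5.50 Y-9.53 E0.5684
G1 X0.00 Y-11.00 E0.8524
G1 X5.50 Y-9.53 E1.1364
G1 X9.53 Y-5.50 E1.4208
G1 X11.00 Y0.00 E1.7048
G1 X10.60 Y1.50 E1.7822
G1 X7.00 Y1.50 E1.9618
G1 X7.00 Y8.03 E2.2876
G1 X5.50 Y9.53 E2.3935
G1 X0.00 Y11.00 E2.6775
G1 X-5.50 Y9.53 E2.9615
G1 X-9.53 Y5.50 E3.2459
G1 X-11.00 Y0.00 E3.5299

At z = 7.8 mm: the r=11 cylinder gives a regular 12-gon of circumradius 11 (constant along its height); the sphere at (6.5, 5.5) does not reach this height (|z−center|=7.800 > r=3.5); the cube at (7, 1.5) is present — its section is the full 20.5×27 rectangle; After the difference (first − rest): starting from the r=11 cylinder, the 20.5×27 cube at (7, 1.5) partially overlaps it — only the 15.44 mm² overlap (of its 553.50 mm²) is removed, clipping the outline — 1 connected region. The outline is a single polygon with 14 vertices. Extrusion per mm of travel: 0.4 × 0.3 / (π × 0.875²) = 0.049890. Accumulating E over each segment gives final E = 3.5299.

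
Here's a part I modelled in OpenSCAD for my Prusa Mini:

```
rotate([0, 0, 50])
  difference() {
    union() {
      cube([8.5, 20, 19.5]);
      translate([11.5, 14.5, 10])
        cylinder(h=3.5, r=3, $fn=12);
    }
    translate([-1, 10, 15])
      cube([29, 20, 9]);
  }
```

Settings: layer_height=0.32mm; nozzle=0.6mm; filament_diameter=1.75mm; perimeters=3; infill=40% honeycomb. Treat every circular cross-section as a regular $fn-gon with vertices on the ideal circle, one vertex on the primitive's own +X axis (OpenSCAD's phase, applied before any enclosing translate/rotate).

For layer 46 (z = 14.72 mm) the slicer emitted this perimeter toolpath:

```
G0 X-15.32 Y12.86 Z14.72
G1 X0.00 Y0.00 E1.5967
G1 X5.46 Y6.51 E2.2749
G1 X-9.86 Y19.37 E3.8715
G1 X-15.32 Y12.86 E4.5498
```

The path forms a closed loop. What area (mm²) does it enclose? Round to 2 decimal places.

Apply the shoelace formula to the sequence of (X, Y) vertices; enclosed area = 169.95 mm².

169.95 mm²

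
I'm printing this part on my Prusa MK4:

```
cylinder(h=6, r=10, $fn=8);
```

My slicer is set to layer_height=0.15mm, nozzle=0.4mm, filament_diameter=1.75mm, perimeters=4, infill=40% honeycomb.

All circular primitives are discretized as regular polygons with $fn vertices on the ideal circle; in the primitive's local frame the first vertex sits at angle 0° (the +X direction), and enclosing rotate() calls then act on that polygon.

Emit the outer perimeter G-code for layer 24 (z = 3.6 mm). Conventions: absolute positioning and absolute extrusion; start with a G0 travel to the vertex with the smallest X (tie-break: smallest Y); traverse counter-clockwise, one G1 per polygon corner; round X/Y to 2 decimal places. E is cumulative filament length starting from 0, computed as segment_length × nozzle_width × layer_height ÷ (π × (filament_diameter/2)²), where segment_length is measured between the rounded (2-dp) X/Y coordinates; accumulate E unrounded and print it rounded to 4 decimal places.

At z = 3.6 mm: the r=10 cylinder gives a regular 8-gon of circumradius 10 (constant along its height). The outline is a single polygon with 8 vertices. Extrusion per mm of travel: 0.4 × 0.15 / (π × 0.875²) = 0.024945. Accumulating E over each segment gives final E = 1.5273.

G0 X-10.00 Y0.00 Z3.60
G1 X-7.07 Y-7.07 E0.1909
G1 X0.00 Y-10.00 E0.3818
G1 X7.07 Y-7.07 E0.5727
G1 X10.00 Y0.00 E0.7636
G1 X7.07 Y7.07 E0.9545
G1 X0.00 Y10.00 E1.1454
G1 X-7.07 Y7.07 E1.3363
G1 X-10.00 Y0.00 E1.5273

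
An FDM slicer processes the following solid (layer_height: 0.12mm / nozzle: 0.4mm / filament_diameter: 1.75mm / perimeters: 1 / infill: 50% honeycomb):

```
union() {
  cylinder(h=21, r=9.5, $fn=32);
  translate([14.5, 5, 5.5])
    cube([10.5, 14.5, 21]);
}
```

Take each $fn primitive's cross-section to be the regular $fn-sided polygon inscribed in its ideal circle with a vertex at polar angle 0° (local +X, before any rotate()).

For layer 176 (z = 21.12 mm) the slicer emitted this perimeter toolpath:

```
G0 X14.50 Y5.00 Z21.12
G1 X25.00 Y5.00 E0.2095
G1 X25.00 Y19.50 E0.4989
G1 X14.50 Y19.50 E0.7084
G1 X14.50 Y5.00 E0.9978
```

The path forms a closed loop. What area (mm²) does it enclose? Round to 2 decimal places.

152.25 mm²

Apply the shoelace formula to the sequence of (X, Y) vertices; enclosed area = 152.25 mm².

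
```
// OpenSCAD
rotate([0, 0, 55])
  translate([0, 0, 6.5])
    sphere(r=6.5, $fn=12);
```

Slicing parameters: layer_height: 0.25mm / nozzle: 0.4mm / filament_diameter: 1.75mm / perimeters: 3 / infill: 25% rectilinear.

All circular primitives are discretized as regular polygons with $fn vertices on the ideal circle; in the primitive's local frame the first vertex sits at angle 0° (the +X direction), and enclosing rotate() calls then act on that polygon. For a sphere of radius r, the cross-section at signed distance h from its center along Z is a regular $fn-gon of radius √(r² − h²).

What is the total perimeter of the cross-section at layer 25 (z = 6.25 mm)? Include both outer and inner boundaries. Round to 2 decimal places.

40.35 mm

At z = 6.25 mm: the sphere: section is a regular 12-gon, circumradius = √(r²−h²) = √(6.5²−0.25²) = 6.495 (perimeter = 2·12·6.495·sin(180°/12) = 40.35 mm); (whole slice rotated 55° about Z — lengths, areas and connectivity unchanged). Overall, the cross-section is a single solid region. Total boundary length (outer) = 40.35 mm.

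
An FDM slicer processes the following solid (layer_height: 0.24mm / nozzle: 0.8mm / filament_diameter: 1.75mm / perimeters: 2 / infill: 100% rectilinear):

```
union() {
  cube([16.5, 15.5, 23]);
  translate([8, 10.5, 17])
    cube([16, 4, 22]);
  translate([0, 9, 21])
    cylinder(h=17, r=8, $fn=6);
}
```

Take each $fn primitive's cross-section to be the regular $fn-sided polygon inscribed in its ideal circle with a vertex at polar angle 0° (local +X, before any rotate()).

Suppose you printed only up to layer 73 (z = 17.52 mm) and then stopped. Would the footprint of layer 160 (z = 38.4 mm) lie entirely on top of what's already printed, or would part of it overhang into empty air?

Compare the two slices. At z = 17.52: the cube (footprint 16.5×15.5) is included at this height (area 255.75 mm²); the cube at (8, 10.5) is present — its section is the full 16×4 rectangle (area 64.00 mm²); the cylinder at (0, 9) does not reach this height (z outside [21, 38]); Merging all regions: the regions partially overlap — summed areas 319.75 mm² minus the doubly-counted overlap 34.00 mm² gives 285.75 mm² — area = 285.75 mm². At z = 38.4: the cube does not reach this height (z outside [0, 23]); the cube at (8, 10.5) (footprint 16×4) is included at this height (area 64.00 mm²); the cylinder at (0, 9) does not reach this height (z outside [21, 38]); Taking the union: only the 16×4 cube at (8, 10.5) is present, so the union is just that shape — area = 64.00 mm². Checking containment: the cross-section at z = 38.4 is a subset of the cross-section at z = 17.52.

entirely on top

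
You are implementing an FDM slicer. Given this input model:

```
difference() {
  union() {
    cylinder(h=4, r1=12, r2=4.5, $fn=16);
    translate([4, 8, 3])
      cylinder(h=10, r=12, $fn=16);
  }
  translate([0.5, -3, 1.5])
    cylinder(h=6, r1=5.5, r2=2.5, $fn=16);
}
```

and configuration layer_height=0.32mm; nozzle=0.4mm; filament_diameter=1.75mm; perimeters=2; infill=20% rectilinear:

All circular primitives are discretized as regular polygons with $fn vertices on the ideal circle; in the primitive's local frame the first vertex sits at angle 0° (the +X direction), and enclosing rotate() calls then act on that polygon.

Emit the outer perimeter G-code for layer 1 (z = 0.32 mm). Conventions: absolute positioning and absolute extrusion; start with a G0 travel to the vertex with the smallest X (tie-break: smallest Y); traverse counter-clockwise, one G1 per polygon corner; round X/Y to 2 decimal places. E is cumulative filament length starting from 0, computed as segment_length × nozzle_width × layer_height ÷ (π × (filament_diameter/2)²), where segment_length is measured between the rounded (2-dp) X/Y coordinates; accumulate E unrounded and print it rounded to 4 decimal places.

At z = 0.32 mm: the cone: at t=0.080 of its height the radius interpolates to r₁+(r₂−r₁)t = 11.400, giving a regular 16-gon of that circumradius; the cylinder at (4, 8) is not intersected at this z (z outside [3, 13]); Taking the union: only the cone is present, so the union is just that shape — 1 connected region; the cone at (0.5, -3) is not intersected at this z (z outside [1.5, 7.5]); After the difference (first − rest): none of the subtracted shapes is present at this height, so the result so far is unchanged — 1 connected region. The outline is a single polygon with 16 vertices. Extrusion per mm of travel: 0.4 × 0.32 / (π × 0.875²) = 0.053216. Accumulating E over each segment gives final E = 3.7867.

G0 X-11.40 Y0.00 Z0.32
G1 X-10.53 Y-4.36 E0.2366
G1 X-8.06 Y-8.06 E0.4733
G1 X-4.36 Y-10.53 E0.7101
G1 X0.00 Y-11.40 E0.9467
G1 X4.36 Y-10.53 E1.1833
G1 X8.06 Y-8.06 E1.4200
G1 X10.53 Y-4.36 E1.6568
G1 X11.40 Y0.00 E1.8934
G1 X10.53 Y4.36 E2.1300
G1 X8.06 Y8.06 E2.3667
G1 X4.36 Y10.53 E2.6034
G1 X0.00 Y11.40 E2.8400
G1 X-4.36 Y10.53 E3.0766
G1 X-8.06 Y8.06 E3.3134
G1 X-10.53 Y4.36 E3.5501
G1 X-11.40 Y0.00 E3.7867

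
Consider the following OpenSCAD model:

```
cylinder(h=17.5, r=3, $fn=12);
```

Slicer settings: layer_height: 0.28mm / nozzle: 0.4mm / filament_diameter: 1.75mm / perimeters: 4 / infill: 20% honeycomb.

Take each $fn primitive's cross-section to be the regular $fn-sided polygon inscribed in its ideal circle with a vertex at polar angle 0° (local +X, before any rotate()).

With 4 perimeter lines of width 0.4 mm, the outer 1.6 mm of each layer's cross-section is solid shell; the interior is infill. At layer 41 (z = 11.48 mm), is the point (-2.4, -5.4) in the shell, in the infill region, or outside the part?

At z = 11.48 mm: the r=3 cylinder contributes a regular 12-gon of circumradius 3. Overall, the cross-section is a single solid region. The nearest boundary edge runs (-2.60, -1.50)→(-1.50, -2.60); distance from the point to it = 2.94 mm. The point is not inside any of the regions above, so it lies outside the cross-section (2.94 mm from the nearest boundary).

outside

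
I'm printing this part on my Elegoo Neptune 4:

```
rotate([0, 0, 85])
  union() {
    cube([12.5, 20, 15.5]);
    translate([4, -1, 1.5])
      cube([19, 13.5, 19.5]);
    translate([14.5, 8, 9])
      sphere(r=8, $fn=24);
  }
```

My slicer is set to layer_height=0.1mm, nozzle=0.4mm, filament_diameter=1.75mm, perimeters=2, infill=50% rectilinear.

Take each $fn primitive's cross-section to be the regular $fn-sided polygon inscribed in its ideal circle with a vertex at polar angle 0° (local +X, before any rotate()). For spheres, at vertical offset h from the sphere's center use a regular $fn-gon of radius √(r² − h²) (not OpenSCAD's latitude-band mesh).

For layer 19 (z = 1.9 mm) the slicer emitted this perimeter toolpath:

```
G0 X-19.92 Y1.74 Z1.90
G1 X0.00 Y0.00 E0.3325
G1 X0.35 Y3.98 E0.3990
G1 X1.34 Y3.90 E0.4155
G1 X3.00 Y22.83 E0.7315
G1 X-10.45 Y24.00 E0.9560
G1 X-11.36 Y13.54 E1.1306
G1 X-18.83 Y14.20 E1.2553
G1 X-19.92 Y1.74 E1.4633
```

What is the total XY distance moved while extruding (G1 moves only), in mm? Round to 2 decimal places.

Sum the Euclidean lengths of each G1 segment: total = 87.99 mm.

87.99 mm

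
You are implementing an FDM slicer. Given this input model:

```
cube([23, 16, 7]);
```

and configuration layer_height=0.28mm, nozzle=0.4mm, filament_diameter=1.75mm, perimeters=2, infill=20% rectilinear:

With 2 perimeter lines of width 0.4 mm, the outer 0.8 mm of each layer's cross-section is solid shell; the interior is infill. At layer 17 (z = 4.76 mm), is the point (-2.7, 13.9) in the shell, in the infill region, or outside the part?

outside

At z = 4.76 mm: the cube is present — its section is the full 23×16 rectangle. Overall, the cross-section is a single solid region. The nearest boundary edge runs (0.00, 16.00)→(0.00, 0.00); distance from the point to it = 2.70 mm. The point is not inside any of the regions above, so it lies outside the cross-section (2.70 mm from the nearest boundary).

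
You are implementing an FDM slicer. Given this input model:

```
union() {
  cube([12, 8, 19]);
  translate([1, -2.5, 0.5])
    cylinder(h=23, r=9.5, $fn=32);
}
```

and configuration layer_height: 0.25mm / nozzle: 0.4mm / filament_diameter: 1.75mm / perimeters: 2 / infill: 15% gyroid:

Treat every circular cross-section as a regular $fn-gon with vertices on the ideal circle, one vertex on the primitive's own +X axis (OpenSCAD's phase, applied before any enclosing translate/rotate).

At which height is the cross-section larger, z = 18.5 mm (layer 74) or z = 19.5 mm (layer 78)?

Layer 74 (z = 18.5): the cube is present — its section is the full 12×8 rectangle (area 96.00 mm²); the r=9.5 cylinder at (1, -2.5) contributes a regular 32-gon of circumradius 9.5 (area = (32/2)·9.500²·sin(360°/32) = 281.71 mm²); Merging all regions: the regions partially overlap — summed areas 377.71 mm² minus the doubly-counted overlap 53.98 mm² gives 323.73 mm² — area = 323.73 mm². So its area = 323.73 mm². Layer 78 (z = 19.5): the cube does not reach this height (z outside [0, 19]); the r=9.5 cylinder at (1, -2.5) contributes a regular 32-gon of circumradius 9.5 (area = (32/2)·9.500²·sin(360°/32) = 281.71 mm²); Combining (union): only the r=9.5 cylinder at (1, -2.5) is present, so the union is just that shape — area = 281.71 mm². So its area = 281.71 mm². Layer 74 is larger (323.73 vs 281.71 mm²).

layer 74 (z = 18.5 mm)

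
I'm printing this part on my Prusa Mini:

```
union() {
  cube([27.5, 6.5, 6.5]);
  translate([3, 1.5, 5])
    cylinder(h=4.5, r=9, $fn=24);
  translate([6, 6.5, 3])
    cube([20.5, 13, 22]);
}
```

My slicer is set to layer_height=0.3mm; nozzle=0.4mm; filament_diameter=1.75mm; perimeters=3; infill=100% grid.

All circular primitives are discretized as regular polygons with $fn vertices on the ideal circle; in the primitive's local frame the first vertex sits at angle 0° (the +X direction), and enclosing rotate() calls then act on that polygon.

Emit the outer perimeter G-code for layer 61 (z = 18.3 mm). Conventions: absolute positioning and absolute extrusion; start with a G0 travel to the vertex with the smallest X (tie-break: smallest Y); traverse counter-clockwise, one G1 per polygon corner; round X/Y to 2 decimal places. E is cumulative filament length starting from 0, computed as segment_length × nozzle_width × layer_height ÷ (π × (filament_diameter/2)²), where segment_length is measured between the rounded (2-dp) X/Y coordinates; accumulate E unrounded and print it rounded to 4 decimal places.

G0 X6.00 Y6.50 Z18.30
G1 X26.50 Y6.50 E1.0227
G1 X26.50 Y19.50 E1.6713
G1 X6.00 Y19.50 E2.6941
G1 X6.00 Y6.50 E3.3426

At z = 18.3 mm: the cube does not reach this height (z outside [0, 6.5]); the cylinder at (3, 1.5) is absent (z outside [5, 9.5]); the cube at (6, 6.5) (footprint 20.5×13) is included at this height; Merging all regions: only the 20.5×13 cube at (6, 6.5) is present, so the union is just that shape — 1 connected region. The outline is a single polygon with 4 vertices. Extrusion per mm of travel: 0.4 × 0.3 / (π × 0.875²) = 0.049890. Accumulating E over each segment gives final E = 3.3426.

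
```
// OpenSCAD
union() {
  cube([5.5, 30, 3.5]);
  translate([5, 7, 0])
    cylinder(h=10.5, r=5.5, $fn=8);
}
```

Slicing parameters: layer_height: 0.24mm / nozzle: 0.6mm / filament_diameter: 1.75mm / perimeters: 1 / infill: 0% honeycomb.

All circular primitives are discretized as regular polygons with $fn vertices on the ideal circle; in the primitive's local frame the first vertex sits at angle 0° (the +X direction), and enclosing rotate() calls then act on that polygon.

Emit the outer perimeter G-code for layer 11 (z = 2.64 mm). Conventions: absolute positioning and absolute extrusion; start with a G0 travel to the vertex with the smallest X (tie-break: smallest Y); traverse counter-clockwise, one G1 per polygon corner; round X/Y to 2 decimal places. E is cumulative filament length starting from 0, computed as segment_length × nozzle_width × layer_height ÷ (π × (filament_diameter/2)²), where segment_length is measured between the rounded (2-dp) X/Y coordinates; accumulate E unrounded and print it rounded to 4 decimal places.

At z = 2.64 mm: the cube (footprint 5.5×30) is included at this height; the cylinder at (5, 7): section is a regular 8-gon, circumradius r=5.5; Taking the union: the regions partially overlap (shared area 47.57 mm²), so overlapping operands fuse into one piece — 1 connected region. The outline is a single polygon with 12 vertices. Extrusion per mm of travel: 0.6 × 0.24 / (π × 0.875²) = 0.059868. Accumulating E over each segment gives final E = 4.5724.

G0 X-0.50 Y7.00 Z2.64
G1 X0.00 Y5.79 E0.0784
G1 X0.00 Y0.00 E0.4250
G1 X5.50 Y0.00 E0.7543
G1 X5.50 Y1.71 E0.8567
G1 X8.89 Y3.11 E1.0762
G1 X10.50 Y7.00 E1.3283
G1 X8.89 Y10.89 E1.5803
G1 X5.50 Y12.29 E1.7999
G1 X5.50 Y30.00 E2.8602
G1 X0.00 Y30.00 E3.1895
G1 X0.00 Y8.21 E4.4940
G1 X-0.50 Y7.00 E4.5724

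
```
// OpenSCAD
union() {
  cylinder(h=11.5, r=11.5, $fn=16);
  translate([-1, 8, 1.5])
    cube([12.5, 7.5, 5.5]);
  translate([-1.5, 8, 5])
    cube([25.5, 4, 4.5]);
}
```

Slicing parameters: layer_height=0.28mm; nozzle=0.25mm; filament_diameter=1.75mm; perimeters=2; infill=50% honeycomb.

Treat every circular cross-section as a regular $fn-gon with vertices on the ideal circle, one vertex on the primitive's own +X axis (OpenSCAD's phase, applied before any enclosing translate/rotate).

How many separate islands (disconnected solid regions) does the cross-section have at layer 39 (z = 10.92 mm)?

At z = 10.92 mm: the r=11.5 cylinder contributes a regular 16-gon of circumradius 11.5; the cube at (-1, 8) does not reach this height (z outside [1.5, 7]); the cube at (-1.5, 8) is not intersected at this z (z outside [5, 9.5]); Combining (union): only the r=11.5 cylinder is present, so the union is just that shape — 1 connected region. Overall, the cross-section is a single solid region. Island count = 1.

1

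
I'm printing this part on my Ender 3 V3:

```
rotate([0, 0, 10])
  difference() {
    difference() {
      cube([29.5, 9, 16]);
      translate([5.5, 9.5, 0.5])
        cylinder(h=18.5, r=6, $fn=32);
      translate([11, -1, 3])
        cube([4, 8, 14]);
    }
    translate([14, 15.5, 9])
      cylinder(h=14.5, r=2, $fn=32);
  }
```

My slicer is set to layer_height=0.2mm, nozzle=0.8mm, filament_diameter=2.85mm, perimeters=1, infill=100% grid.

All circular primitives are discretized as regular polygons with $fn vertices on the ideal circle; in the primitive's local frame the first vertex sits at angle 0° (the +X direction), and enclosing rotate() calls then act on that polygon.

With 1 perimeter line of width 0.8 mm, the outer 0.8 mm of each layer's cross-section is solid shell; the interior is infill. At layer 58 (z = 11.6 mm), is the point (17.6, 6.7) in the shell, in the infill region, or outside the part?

At z = 11.6 mm: the cube is present — its section is the full 29.5×9 rectangle; the r=6 cylinder at (5.5, 9.5) contributes a regular 32-gon of circumradius 6; the cube at (11, -1) is present — its section is the full 4×8 rectangle; Subtracting the remaining from the first: starting from the 29.5×9 cube, the r=6 cylinder at (5.5, 9.5) partially overlaps it — only the 49.69 mm² overlap (of its 112.37 mm²) is removed, clipping the outline; the 4×8 cube at (11, -1) partially overlaps it — only the 28.00 mm² overlap (of its 32.00 mm²) is removed, clipping the outline — 1 connected region; the r=2 cylinder at (14, 15.5) gives a regular 32-gon of circumradius 2 (constant along its height); Taking the first minus the rest: starting from the result so far, the r=2 cylinder at (14, 15.5) misses the remaining region (no effect) — 1 connected region; (whole slice rotated 10° about Z — lengths, areas and connectivity unchanged). Overall, the cross-section is a single solid region. Undo the 10° rotation: the query point maps to (18.496, 3.542) in the un-rotated model frame. The nearest boundary edge runs (15.00, 0.00)→(15.00, 7.00); distance from the point to it = 3.50 mm. The point is inside the cross-section and 3.50 mm from the nearest boundary — more than the 0.8 mm shell width (1 × 0.8), so it's in the infill interior.

infill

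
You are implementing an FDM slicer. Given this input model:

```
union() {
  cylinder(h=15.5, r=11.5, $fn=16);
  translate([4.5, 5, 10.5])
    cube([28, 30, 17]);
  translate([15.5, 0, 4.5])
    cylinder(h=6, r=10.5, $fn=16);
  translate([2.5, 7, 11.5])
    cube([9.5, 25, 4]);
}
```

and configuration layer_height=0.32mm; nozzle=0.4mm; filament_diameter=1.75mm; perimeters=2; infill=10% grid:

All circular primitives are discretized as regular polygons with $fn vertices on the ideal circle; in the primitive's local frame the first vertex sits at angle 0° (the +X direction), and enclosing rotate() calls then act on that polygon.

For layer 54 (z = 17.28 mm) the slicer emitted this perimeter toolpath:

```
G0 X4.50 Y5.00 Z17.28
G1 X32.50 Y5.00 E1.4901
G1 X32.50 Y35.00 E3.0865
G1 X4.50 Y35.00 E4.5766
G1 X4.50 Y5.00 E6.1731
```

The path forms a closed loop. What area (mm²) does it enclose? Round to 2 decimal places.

Apply the shoelace formula to the sequence of (X, Y) vertices; enclosed area = 840.00 mm².

840.00 mm²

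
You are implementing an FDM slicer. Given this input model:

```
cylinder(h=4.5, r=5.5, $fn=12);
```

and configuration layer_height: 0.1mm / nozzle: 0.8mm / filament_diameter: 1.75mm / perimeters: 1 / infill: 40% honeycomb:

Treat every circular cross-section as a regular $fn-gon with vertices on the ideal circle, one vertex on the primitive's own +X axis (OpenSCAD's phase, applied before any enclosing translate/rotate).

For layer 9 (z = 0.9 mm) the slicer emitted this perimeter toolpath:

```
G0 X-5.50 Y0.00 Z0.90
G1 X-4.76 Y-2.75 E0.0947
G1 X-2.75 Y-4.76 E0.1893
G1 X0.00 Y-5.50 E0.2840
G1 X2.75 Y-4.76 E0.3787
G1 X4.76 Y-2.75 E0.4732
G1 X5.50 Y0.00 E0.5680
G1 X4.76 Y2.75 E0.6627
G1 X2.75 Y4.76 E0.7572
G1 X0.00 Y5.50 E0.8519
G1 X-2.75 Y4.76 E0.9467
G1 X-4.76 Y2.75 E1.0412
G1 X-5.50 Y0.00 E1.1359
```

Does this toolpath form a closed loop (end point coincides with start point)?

Start point (G0): (-5.50, 0.00). End point (last G1): the path returns to the start — closed.

yes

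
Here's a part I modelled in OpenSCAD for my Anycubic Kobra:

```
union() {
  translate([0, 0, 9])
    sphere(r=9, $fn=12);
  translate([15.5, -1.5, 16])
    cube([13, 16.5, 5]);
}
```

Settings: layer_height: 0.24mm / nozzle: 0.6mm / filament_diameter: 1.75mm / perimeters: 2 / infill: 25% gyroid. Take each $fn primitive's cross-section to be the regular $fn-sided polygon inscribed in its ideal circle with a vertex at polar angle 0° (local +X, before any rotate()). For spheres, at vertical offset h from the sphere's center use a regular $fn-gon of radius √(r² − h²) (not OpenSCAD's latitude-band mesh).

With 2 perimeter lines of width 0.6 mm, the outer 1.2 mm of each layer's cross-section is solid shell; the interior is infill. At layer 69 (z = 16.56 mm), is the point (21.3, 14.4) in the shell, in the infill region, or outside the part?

shell

At z = 16.56 mm: the r=9 sphere contributes a regular 12-gon of circumradius √(9²−7.56²) = 4.883; the cube at (15.5, -1.5) (footprint 13×16.5) is included at this height; Combining (union): the 2 present regions are separate (no shared area or edge), so areas and boundary lengths simply add and each stays a separate island — 2 connected regions. Overall, the cross-section has 2 separate islands. The nearest boundary edge runs (15.50, 15.00)→(28.50, 15.00); distance from the point to it = 0.60 mm. (Shell/infill is judged within the island containing the point — the largest one.) The point is inside the cross-section, 0.60 mm from the nearest boundary — within the 1.2 mm shell band (2 × 0.6).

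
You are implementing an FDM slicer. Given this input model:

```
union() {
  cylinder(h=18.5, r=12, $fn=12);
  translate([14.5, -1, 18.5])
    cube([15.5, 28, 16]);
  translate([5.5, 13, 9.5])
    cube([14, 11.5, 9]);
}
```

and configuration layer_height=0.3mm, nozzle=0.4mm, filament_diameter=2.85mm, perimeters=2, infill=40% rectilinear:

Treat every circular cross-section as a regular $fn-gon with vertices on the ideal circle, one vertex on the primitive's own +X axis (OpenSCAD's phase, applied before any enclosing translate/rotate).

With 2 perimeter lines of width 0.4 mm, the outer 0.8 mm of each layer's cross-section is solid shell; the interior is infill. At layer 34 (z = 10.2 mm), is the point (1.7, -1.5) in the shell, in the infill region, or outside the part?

infill

At z = 10.2 mm: the r=12 cylinder gives a regular 12-gon of circumradius 12 (constant along its height); the cube at (14.5, -1) is absent (z outside [18.5, 34.5]); the 14×11.5 cube at (5.5, 13) contributes its full rectangle; Combining (union): the 2 present regions are separate (no shared area or edge), so areas and boundary lengths simply add and each stays a separate island — 2 connected regions. Overall, the cross-section has 2 separate islands. The nearest boundary edge runs (10.39, -6.00)→(6.00, -10.39); distance from the point to it = 9.33 mm. (Shell/infill is judged within the island containing the point — the largest one.) The point is inside the cross-section and 9.33 mm from the nearest boundary — more than the 0.8 mm shell width (2 × 0.4), so it's in the infill interior.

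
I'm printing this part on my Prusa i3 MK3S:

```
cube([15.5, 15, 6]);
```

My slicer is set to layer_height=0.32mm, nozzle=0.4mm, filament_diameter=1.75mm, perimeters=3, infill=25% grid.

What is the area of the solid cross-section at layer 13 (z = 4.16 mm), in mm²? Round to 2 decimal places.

232.50 mm²

At z = 4.16 mm: the 15.5×15 cube contributes its full rectangle (area 232.50 mm²). Overall, the cross-section is a single solid region. Net area = 232.50 mm².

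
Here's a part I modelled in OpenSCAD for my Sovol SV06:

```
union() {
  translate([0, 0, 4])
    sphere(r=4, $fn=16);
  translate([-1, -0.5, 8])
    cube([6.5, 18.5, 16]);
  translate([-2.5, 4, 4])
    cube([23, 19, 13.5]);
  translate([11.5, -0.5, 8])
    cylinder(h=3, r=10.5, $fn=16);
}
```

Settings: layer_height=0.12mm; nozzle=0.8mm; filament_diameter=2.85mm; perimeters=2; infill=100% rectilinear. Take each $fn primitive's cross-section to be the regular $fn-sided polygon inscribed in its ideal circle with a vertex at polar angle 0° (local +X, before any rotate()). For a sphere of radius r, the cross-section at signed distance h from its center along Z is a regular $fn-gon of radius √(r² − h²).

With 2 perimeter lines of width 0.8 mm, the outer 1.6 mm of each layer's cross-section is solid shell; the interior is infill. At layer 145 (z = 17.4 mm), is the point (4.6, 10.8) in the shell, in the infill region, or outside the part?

infill

At z = 17.4 mm: the sphere is not intersected at this z (|z−center|=13.400 > r=4); the 6.5×18.5 cube at (-1, -0.5) contributes its full rectangle; the cube at (-2.5, 4) (footprint 23×19) is included at this height; the cylinder at (11.5, -0.5) is not intersected at this z (z outside [8, 11]); Combining (union): the regions partially overlap (shared area 91.00 mm²), so overlapping operands fuse into one piece — 1 connected region. Overall, the cross-section is a single solid region. The nearest boundary edge runs (20.50, 4.00)→(5.50, 4.00); distance from the point to it = 6.86 mm. The point is inside the cross-section and 6.86 mm from the nearest boundary — more than the 1.6 mm shell width (2 × 0.8), so it's in the infill interior.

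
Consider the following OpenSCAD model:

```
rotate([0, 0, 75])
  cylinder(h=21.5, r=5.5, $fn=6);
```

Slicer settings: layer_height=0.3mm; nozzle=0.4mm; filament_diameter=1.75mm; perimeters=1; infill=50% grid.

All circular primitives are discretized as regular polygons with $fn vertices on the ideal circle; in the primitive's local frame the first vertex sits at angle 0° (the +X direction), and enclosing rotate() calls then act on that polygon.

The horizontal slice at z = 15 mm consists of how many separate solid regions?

1

At z = 15 mm: the cylinder: section is a regular 6-gon, circumradius r=5.5; (whole slice rotated 75° about Z — lengths, areas and connectivity unchanged). The result has 1 disconnected region.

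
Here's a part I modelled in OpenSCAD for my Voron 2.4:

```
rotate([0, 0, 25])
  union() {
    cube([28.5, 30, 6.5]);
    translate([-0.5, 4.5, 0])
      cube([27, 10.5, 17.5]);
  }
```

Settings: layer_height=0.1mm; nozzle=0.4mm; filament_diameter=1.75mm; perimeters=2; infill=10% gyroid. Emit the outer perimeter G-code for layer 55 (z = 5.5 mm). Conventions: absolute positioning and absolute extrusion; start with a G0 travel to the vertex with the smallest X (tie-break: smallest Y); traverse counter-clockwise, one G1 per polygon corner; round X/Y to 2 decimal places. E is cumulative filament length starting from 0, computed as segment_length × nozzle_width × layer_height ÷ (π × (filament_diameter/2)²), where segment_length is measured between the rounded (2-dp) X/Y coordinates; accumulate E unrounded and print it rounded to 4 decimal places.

G0 X-12.68 Y27.19 Z5.50
G1 X-6.34 Y13.59 E0.2495
G1 X-6.79 Y13.38 E0.2578
G1 X-2.35 Y3.87 E0.4323
G1 X-1.90 Y4.08 E0.4406
G1 X0.00 Y0.00 E0.5154
G1 X25.83 Y12.04 E0.9894
G1 X13.15 Y39.23 E1.4883
G1 X-12.68 Y27.19 E1.9622

At z = 5.5 mm: the cube is present — its section is the full 28.5×30 rectangle; the cube at (-0.5, 4.5) (footprint 27×10.5) is included at this height; Combining (union): the regions partially overlap (shared area 278.25 mm²), so overlapping operands fuse into one piece — 1 connected region; (whole slice rotated 25° about Z — lengths, areas and connectivity unchanged). The outline is a single polygon with 8 vertices. Extrusion per mm of travel: 0.4 × 0.1 / (π × 0.875²) = 0.016630. Accumulating E over each segment gives final E = 1.9622.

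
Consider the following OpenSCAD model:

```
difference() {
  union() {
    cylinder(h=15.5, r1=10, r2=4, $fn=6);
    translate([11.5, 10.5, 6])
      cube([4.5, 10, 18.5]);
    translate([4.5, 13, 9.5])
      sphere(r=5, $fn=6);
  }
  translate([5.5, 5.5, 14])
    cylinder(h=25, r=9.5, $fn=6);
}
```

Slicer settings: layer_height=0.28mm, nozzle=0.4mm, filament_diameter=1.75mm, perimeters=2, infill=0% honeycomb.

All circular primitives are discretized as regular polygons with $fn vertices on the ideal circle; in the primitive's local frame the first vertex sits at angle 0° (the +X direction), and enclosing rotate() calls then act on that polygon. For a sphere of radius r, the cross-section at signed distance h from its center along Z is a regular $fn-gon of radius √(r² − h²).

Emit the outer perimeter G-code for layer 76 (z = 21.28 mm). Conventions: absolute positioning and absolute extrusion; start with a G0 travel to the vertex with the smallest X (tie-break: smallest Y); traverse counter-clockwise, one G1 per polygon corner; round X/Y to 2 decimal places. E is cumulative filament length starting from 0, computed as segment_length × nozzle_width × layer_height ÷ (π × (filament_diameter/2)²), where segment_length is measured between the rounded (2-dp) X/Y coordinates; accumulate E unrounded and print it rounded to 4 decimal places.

At z = 21.28 mm: the cone does not reach this height (z outside [0, 15.5]); the 4.5×10 cube at (11.5, 10.5) contributes its full rectangle; the sphere at (4.5, 13) does not reach this height (|z−center|=11.780 > r=5); Combining (union): only the 4.5×10 cube at (11.5, 10.5) is present, so the union is just that shape — 1 connected region; the r=9.5 cylinder at (5.5, 5.5) gives a regular 6-gon of circumradius 9.5 (constant along its height); Taking the first minus the rest: starting from that combined region, the r=9.5 cylinder at (5.5, 5.5) partially overlaps it — only the 0.33 mm² overlap (of its 234.48 mm²) is removed, clipping the outline — 1 connected region. The outline is a single polygon with 5 vertices. Extrusion per mm of travel: 0.4 × 0.28 / (π × 0.875²) = 0.046564. Accumulating E over each segment gives final E = 1.3295.

G0 X11.50 Y11.56 Z21.28
G1 X12.11 Y10.50 E0.0569
G1 X16.00 Y10.50 E0.2381
G1 X16.00 Y20.50 E0.7037
G1 X11.50 Y20.50 E0.9133
G1 X11.50 Y11.56 E1.3295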